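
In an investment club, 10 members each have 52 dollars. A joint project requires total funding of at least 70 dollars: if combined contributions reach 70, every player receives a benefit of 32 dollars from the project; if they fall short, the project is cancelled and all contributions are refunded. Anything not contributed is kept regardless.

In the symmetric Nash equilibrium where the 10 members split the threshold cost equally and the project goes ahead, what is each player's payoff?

77 dollars

Equal share of the threshold: 70/10 = 7.
At this profile no one gains by cutting their contribution: any cut drops the total below 70, the project is cancelled, contributions are refunded, and the deviator ends with 52, which is less than 52 − 7 + 32 = 77. Contributing more than 7 just wastes the excess. So contributing exactly 7 is a best response.
Each player's payoff: 52 − 7 + 32 = 77.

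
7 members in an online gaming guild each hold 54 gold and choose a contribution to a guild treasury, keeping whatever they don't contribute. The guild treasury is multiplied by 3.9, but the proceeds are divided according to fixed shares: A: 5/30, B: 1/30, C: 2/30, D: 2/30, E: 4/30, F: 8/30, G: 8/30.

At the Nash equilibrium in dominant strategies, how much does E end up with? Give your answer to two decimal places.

110.16 gold

For player j, contributing a unit is worthwhile iff 3.9 × (j's share) ≥ 1, i.e. iff j's share is at least 0.2564.
The shares above 0.2564 belong to F and G, contributing 54 each; the remaining 5 contribute 0. Total contributed: 108.
E keeps 54 and receives 3.9 × 108 × 4/30 = 56.16 from the guild treasury, for a payoff of 110.16.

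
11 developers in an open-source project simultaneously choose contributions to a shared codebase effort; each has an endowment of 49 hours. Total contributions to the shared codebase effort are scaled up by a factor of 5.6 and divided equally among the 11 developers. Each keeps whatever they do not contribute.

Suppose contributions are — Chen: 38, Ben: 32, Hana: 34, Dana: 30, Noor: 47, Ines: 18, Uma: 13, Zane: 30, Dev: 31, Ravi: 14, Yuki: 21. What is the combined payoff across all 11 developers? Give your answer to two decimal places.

1955.80 hours

Total contributed: 38 + 32 + 34 + 30 + 47 + 18 + 13 + 30 + 31 + 14 + 21 = 308; total kept: 11 × 49 − 308 = 231.
The shared codebase effort pays out 5.6 × 308 = 1724.80 in aggregate.
Group total = 231 + 1724.80 = 1955.80.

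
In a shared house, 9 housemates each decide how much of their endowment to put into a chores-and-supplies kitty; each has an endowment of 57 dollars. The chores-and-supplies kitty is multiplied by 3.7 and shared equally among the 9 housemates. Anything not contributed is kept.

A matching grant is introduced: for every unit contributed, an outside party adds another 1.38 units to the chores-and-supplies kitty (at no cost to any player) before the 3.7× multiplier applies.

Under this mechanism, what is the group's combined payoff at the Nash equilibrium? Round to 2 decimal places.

513.00 dollars

Even with the mechanism, each unit contributed returns only 3.7 × 2.38 / 9 = 0.9784 per unit of net cost, so contributing nothing is still dominant.
At the Nash equilibrium no one contributes; group total payoff = 9 × 57 = 513.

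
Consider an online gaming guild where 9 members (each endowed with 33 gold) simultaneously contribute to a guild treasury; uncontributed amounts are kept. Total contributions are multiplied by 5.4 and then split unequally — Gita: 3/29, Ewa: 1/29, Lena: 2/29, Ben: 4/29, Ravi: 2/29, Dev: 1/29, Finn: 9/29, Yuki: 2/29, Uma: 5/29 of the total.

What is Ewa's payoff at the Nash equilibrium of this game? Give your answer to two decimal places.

For player j, contributing a unit is worthwhile iff 5.4 × (j's share) ≥ 1, i.e. iff j's share is at least 0.1852.
Finn alone (share 9/29) is above the threshold, contributing 33; the remaining 8 contribute 0. Total contributed: 33.
Ewa keeps 33 and receives 5.4 × 33 × 1/29 = 6.14 from the guild treasury, for a payoff of 39.14.

39.14 gold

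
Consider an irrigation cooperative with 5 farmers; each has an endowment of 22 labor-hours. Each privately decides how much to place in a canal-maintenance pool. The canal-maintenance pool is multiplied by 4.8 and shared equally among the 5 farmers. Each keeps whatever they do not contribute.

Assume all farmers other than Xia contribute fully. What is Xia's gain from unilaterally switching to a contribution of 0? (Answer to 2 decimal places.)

0.88 labor-hours

Switching from a contribution of 22 to 0 lets Xia keep an extra 22 labor-hours, but lowers the canal-maintenance pool by 22, which costs Xia their own share of that drop: 4.8/5 × 22 = 21.12.
Net gain = 22 − 21.12 = 0.88. The private return per contributed unit (0.9600) is below 1, so free-riding is indeed the best response regardless of what the others do.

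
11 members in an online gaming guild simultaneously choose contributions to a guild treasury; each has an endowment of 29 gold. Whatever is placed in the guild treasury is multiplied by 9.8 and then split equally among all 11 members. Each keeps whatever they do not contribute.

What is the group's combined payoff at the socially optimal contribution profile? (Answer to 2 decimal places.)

Each contributed unit returns 9.800 to the group as a whole (0.8909 to each of 11 players), which exceeds 1, so the social optimum is full contribution: group total = 9.800 × 319 = 3126.20.

3126.20 gold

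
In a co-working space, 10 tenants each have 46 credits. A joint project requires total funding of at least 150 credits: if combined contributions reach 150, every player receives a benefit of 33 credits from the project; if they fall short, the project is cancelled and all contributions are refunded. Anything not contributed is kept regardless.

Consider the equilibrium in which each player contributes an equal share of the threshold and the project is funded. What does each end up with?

Equal share of the threshold: 150/10 = 15.
At this profile no one gains by cutting their contribution: any cut drops the total below 150, the project is cancelled, contributions are refunded, and the deviator ends with 46, which is less than 46 − 15 + 33 = 64. Contributing more than 15 just wastes the excess. So contributing exactly 15 is a best response.
Each player's payoff: 46 − 15 + 33 = 64.

64 credits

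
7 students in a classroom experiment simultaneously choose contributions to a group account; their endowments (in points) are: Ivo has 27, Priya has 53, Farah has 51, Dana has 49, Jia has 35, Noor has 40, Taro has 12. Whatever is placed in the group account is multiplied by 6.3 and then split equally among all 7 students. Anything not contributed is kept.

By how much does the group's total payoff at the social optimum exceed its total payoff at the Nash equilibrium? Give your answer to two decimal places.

1415.10 points

The private return per contributed unit is 6.3/7 = 0.9000 < 1 for every player regardless of endowment, so the Nash equilibrium is zero contribution and the group total is Σ E_j = 27 + 53 + 51 + 49 + 35 + 40 + 12 = 267.
Each contributed unit returns 6.300 to the group, so the social optimum is full contribution by everyone: group total = 6.300 × 267 = 1682.10.
Efficiency loss = (6.300 − 1) × 267 = 1415.10.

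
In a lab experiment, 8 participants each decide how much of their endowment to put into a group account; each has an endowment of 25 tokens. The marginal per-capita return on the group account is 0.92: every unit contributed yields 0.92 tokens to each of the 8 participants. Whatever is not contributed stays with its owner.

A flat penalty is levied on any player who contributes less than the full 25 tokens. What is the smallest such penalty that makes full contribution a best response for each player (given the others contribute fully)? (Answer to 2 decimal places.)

Given the others contribute fully, the best deviation is to contribute 0 (any partial contribution still incurs the fine and gives up units whose private return 0.92 is below 1).
Deviating from 25 to 0 saves 25 tokens but forfeits the deviator's share of the drop in the group account: 0.92 × 25 = 23.00.
So the deviation gain is 25 − 23.00 = 2.00, and the fine must be at least 2.00 tokens to wipe it out.

2.00 tokens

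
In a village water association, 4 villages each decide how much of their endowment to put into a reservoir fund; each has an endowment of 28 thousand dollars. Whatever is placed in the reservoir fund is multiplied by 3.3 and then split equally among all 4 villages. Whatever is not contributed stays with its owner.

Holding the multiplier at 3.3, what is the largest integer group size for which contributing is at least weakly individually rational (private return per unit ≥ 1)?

Private return per unit is 3.3/(group size), which is ≥ 1 whenever the group size is ≤ 3.3.
The largest such integer is 3.

3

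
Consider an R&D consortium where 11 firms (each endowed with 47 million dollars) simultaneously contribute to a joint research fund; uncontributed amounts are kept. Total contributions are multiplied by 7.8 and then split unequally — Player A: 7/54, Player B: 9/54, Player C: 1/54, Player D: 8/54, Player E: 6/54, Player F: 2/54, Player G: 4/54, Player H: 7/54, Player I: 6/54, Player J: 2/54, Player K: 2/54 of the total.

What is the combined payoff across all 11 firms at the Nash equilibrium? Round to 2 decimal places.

1795.40 million dollars

For player j, contributing a unit is worthwhile iff 7.8 × (j's share) ≥ 1, i.e. iff j's share is at least 0.1282.
Player A, Player B, Player D and Player H are above the threshold, contributing 47 each; the remaining 7 contribute 0. Total contributed: 188.
The joint research fund pays out 7.8 × 188 = 1466.40 in total (split across the unequal shares, but the aggregate is all that matters for the group sum).
The 7 free-riders keep 47 each, adding 329. Group total = 329 + 1466.40 = 1795.40.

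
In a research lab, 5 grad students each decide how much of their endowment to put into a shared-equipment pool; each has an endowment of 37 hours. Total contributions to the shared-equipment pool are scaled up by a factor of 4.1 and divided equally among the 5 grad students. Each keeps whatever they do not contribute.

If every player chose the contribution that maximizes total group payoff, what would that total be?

758.50 hours

Each contributed unit returns 4.100 to the group as a whole (0.8200 to each of 5 players), which exceeds 1, so the social optimum is full contribution: group total = 4.100 × 185 = 758.50.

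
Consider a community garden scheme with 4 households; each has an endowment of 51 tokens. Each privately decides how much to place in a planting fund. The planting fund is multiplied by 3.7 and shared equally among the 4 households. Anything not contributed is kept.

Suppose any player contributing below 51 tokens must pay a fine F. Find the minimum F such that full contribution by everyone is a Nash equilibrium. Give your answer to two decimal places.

3.83 tokens

Given the others contribute fully, the best deviation is to contribute 0 (any partial contribution still incurs the fine and gives up units whose private return 0.9250 is below 1).
Deviating from 51 to 0 saves 51 tokens but forfeits the deviator's share of the drop in the planting fund: 3.7/4 × 51 = 47.17.
So the deviation gain is 51 − 47.17 = 3.83, and the fine must be at least 3.83 tokens to wipe it out.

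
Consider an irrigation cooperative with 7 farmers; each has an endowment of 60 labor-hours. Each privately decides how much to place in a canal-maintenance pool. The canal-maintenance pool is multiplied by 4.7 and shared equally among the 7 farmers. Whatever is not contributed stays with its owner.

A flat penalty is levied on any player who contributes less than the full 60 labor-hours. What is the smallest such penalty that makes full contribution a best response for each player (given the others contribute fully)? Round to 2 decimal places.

19.71 labor-hours

Given the others contribute fully, the best deviation is to contribute 0 (any partial contribution still incurs the fine and gives up units whose private return 0.6714 is below 1).
Deviating from 60 to 0 saves 60 labor-hours but forfeits the deviator's share of the drop in the canal-maintenance pool: 4.7/7 × 60 = 40.29.
So the deviation gain is 60 − 40.29 = 19.71, and the fine must be at least 19.71 labor-hours to wipe it out.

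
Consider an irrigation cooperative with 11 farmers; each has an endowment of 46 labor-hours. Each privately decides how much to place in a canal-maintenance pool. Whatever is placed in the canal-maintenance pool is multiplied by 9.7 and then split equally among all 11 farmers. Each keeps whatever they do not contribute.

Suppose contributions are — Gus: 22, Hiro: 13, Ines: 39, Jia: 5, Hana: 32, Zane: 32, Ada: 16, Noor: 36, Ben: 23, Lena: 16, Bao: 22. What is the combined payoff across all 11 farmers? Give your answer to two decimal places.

2733.20 labor-hours

Total contributed: 22 + 13 + 39 + 5 + 32 + 32 + 16 + 36 + 23 + 16 + 22 = 256; total kept: 11 × 46 − 256 = 250.
The canal-maintenance pool pays out 9.7 × 256 = 2483.20 in aggregate.
Group total = 250 + 2483.20 = 2733.20.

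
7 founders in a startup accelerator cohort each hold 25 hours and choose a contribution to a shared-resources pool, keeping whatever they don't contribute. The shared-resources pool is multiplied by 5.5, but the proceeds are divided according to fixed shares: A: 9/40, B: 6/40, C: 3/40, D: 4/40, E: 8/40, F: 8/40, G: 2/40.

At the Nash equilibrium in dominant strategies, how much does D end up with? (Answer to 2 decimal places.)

66.25 hours

Each unit j contributes comes back to j as 5.5 × (j's share), so j prefers to contribute only if that share exceeds 1/5.5 = 0.1818; otherwise keeping the unit dominates.
A, E and F clear that bar, contributing 25 each; the remaining 4 contribute 0. Total contributed: 75.
D keeps 25 and receives 5.5 × 75 × 4/40 = 41.25 from the shared-resources pool, for a payoff of 66.25.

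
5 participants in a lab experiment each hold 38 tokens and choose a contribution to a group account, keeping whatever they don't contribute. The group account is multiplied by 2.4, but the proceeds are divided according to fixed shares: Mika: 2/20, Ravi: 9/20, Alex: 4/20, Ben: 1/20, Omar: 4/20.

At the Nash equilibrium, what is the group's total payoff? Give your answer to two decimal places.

Player j's private return per contributed unit is 2.4 × (j's share). Contributing is weakly dominant for j when that share is at least 1/2.4 = 0.4167, and contributing 0 is dominant otherwise.
Only Ravi (9/20) clears that bar, contributing 38; the remaining 4 contribute 0. Total contributed: 38.
The group account pays out 2.4 × 38 = 91.20 in total (split across the unequal shares, but the aggregate is all that matters for the group sum).
The 4 free-riders keep 38 each, adding 152. Group total = 152 + 91.20 = 243.20.

243.20 tokens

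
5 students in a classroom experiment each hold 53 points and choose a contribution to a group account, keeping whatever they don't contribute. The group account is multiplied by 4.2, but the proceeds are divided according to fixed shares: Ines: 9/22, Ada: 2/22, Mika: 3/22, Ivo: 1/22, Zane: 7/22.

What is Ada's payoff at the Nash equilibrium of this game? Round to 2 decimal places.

Player j's private return per contributed unit is 4.2 × (j's share). Contributing is weakly dominant for j when that share is at least 1/4.2 = 0.2381, and contributing 0 is dominant otherwise.
Ines and Zane clear that bar, contributing 53 each; the remaining 3 contribute 0. Total contributed: 106.
Ada keeps 53 and receives 4.2 × 106 × 2/22 = 40.47 from the group account, for a payoff of 93.47.

93.47 points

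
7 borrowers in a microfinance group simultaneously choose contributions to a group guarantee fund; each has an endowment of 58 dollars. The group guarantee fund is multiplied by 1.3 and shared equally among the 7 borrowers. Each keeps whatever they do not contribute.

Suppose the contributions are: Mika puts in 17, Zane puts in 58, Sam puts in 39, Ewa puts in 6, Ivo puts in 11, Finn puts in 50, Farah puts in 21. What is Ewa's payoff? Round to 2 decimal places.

Total contributed: 17 + 58 + 39 + 6 + 11 + 50 + 21 = 202.
Each receives 1.3 × 202 / 7 = 37.51 from the group guarantee fund.
Ewa keeps 58 − 6 = 52, so Ewa's payoff is 52 + 37.51 = 89.51.

89.51 dollars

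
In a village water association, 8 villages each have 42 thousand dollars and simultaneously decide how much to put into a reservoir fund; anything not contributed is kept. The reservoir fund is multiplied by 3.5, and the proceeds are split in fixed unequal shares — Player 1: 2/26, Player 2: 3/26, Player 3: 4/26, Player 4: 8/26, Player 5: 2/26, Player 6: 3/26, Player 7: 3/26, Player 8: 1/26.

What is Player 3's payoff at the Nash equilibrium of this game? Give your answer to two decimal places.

Player j's private return per contributed unit is 3.5 × (j's share). Contributing is weakly dominant for j when that share is at least 1/3.5 = 0.2857, and contributing 0 is dominant otherwise.
Player 4 alone (share 8/26) is above the threshold, contributing 42; the remaining 7 contribute 0. Total contributed: 42.
Player 3 keeps 42 and receives 3.5 × 42 × 4/26 = 22.62 from the reservoir fund, for a payoff of 64.62.

64.62 thousand dollars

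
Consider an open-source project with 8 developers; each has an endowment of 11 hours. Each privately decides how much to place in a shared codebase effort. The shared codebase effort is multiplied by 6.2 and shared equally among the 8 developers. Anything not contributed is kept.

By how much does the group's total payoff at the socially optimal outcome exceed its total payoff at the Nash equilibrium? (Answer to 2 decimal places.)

457.60 hours

Each contributed unit returns 6.2/8 = 0.7750 to its contributor — below 1 — so contributing 0 is dominant for every player. At the Nash equilibrium everyone keeps their 11, and the group total is 8 × 11 = 88.
Each contributed unit returns 6.200 to the group as a whole (0.7750 to each of 8 players), which exceeds 1, so the social optimum is full contribution: group total = 6.200 × 88 = 545.60.
Efficiency loss = 545.60 − 88 = 457.60.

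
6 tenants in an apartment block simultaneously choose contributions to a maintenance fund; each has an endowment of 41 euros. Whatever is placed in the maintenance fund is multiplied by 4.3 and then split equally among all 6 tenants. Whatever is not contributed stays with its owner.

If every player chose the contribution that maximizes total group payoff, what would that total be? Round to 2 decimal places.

1057.80 euros

Each contributed unit returns 4.300 to the group as a whole (0.7167 to each of 6 players), which exceeds 1, so the social optimum is full contribution: group total = 4.300 × 246 = 1057.80.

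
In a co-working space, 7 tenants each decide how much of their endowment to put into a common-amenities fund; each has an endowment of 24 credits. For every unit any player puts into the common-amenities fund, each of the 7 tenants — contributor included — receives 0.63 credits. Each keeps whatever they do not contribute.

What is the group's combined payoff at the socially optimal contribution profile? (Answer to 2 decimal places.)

Each contributed unit returns 4.410 to the group as a whole (0.63 to each of 7 players), which exceeds 1, so the social optimum is full contribution: group total = 4.410 × 168 = 740.88.

740.88 credits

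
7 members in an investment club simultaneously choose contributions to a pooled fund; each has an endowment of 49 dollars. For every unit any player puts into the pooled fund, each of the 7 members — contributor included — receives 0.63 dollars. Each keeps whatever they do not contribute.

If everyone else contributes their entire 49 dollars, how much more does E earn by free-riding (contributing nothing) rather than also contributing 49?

18.13 dollars

Switching from a contribution of 49 to 0 lets E keep an extra 49 dollars, but lowers the pooled fund by 49, which costs E their own share of that drop: 0.63 × 49 = 30.87.
Net gain = 49 − 30.87 = 18.13. The private return per contributed unit (0.63) is below 1, so free-riding is indeed the best response regardless of what the others do.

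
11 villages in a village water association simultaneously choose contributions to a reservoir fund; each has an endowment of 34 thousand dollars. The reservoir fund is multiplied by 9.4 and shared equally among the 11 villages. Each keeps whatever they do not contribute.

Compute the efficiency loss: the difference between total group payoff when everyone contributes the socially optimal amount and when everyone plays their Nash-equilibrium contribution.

Each contributed unit returns 9.4/11 = 0.8545 to its contributor — below 1 — so contributing 0 is dominant for every player. At the Nash equilibrium everyone keeps their 34, and the group total is 11 × 34 = 374.
Each contributed unit returns 9.400 to the group as a whole (0.8545 to each of 11 players), which exceeds 1, so the social optimum is full contribution: group total = 9.400 × 374 = 3515.60.
Efficiency loss = 3515.60 − 374 = 3141.60.

3141.60 thousand dollars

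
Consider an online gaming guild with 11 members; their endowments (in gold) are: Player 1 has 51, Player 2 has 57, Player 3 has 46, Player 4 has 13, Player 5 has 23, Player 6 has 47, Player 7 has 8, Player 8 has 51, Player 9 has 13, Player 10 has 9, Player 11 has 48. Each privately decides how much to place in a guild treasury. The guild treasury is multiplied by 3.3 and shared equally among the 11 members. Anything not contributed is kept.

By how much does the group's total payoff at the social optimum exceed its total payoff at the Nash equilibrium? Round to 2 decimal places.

841.80 gold

The private return per contributed unit is 3.3/11 = 0.3000 < 1 for every player regardless of endowment, so the Nash equilibrium is zero contribution and the group total is Σ E_j = 51 + 57 + 46 + 13 + 23 + 47 + 8 + 51 + 13 + 9 + 48 = 366.
Each contributed unit returns 3.300 to the group, so the social optimum is full contribution by everyone: group total = 3.300 × 366 = 1207.80.
Efficiency loss = (3.300 − 1) × 366 = 841.80.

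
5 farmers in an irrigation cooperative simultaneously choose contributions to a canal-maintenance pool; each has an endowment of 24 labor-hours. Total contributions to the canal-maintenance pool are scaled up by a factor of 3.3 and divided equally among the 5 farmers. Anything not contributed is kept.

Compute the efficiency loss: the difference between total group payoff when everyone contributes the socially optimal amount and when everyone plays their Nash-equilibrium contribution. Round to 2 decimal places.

276.00 labor-hours

Each contributed unit returns 3.3/5 = 0.6600 to its contributor — below 1 — so contributing 0 is dominant for every player. At the Nash equilibrium everyone keeps their 24, and the group total is 5 × 24 = 120.
Each contributed unit returns 3.300 to the group as a whole (0.6600 to each of 5 players), which exceeds 1, so the social optimum is full contribution: group total = 3.300 × 120 = 396.00.
Efficiency loss = 396.00 − 120 = 276.00.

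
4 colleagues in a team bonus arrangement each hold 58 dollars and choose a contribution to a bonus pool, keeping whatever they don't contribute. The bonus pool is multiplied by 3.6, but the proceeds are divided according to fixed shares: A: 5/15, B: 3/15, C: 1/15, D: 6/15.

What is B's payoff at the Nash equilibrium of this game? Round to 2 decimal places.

141.52 dollars

A player with share s gets back 3.6·s per unit contributed, so full contribution is dominant for anyone with s > 1/3.6 = 0.2778 and zero contribution is dominant for anyone below.
The shares above 0.2778 belong to A and D, contributing 58 each; the remaining 2 contribute 0. Total contributed: 116.
B keeps 58 and receives 3.6 × 116 × 3/15 = 83.52 from the bonus pool, for a payoff of 141.52.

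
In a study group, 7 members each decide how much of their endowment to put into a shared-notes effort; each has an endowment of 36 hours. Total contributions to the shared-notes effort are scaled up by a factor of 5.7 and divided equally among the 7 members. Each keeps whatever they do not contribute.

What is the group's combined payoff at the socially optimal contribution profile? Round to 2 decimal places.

1436.40 hours

Each contributed unit returns 5.700 to the group as a whole (0.8143 to each of 7 players), which exceeds 1, so the social optimum is full contribution: group total = 5.700 × 252 = 1436.40.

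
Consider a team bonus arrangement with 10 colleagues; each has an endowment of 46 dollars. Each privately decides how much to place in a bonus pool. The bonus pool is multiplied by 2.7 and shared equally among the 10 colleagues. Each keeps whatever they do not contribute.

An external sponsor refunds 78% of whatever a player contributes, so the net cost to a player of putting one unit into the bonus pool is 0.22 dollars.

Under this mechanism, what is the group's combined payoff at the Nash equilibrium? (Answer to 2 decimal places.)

With the mechanism, a contributed unit returns (2.7/10) / 0.22 = 1.2273 per unit of net cost to the contributor — now above 1 — so contributing fully is weakly dominant for every player.
At the Nash equilibrium everyone contributes 46. Group total payoff = 10 × (46 × 0.78 + 2.7 × 46) = 1600.80.

1600.80 dollars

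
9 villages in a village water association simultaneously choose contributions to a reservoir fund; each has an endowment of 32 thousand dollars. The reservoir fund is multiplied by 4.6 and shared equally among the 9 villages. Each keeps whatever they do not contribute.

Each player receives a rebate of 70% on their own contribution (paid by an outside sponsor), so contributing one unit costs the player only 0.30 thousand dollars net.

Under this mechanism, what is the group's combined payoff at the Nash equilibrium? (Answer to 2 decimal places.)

Under the mechanism each unit contributed yields (4.6/9) / 0.30 = 1.7037 back to its contributor per unit of net cost, which exceeds 1, making full contribution the dominant choice for everyone.
So the Nash equilibrium is full contribution by all 9; the group earns 9 × (32 × 0.70 + 4.6 × 32) = 1526.40.

1526.40 thousand dollars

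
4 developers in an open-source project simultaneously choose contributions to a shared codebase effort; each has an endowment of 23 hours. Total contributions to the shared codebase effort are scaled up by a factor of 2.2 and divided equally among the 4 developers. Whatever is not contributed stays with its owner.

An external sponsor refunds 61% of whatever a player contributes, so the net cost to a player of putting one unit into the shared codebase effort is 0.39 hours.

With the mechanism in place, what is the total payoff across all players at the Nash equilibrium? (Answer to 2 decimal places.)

258.52 hours

The effective private return per unit is now (2.2/4) / 0.39 = 1.4103 > 1, so every player's dominant strategy flips to full contribution.
So the Nash equilibrium is full contribution by all 4; the group earns 4 × (23 × 0.61 + 2.2 × 23) = 258.52.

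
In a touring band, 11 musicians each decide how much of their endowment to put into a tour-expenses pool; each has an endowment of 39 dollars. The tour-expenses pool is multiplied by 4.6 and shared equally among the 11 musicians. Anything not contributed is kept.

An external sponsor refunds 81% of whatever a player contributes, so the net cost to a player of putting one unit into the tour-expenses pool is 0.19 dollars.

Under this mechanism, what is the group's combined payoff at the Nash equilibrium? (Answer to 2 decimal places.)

2320.89 dollars

The effective private return per unit is now (4.6/11) / 0.19 = 2.2010 > 1, so every player's dominant strategy flips to full contribution.
At the Nash equilibrium everyone contributes 39. Group total payoff = 11 × (39 × 0.81 + 4.6 × 39) = 2320.89.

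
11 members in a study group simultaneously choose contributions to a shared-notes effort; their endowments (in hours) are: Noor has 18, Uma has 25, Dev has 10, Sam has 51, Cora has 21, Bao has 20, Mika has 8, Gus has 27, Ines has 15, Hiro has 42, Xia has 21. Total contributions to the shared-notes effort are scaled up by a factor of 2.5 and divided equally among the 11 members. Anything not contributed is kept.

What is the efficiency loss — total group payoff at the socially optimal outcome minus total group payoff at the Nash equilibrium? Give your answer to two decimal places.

387.00 hours

The private return per contributed unit is 2.5/11 = 0.2273 < 1 for every player regardless of endowment, so the Nash equilibrium is zero contribution and the group total is Σ E_j = 18 + 25 + 10 + 51 + 21 + 20 + 8 + 27 + 15 + 42 + 21 = 258.
Each contributed unit returns 2.500 to the group, so the social optimum is full contribution by everyone: group total = 2.500 × 258 = 645.00.
Efficiency loss = (2.500 − 1) × 258 = 387.00.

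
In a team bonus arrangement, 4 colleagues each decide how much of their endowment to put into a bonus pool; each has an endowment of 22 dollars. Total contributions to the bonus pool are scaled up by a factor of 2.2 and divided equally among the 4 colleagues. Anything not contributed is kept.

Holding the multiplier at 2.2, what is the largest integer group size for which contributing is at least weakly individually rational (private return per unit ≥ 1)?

Private return per unit is 2.2/(group size), which is ≥ 1 whenever the group size is ≤ 2.2.
The largest such integer is 2.

2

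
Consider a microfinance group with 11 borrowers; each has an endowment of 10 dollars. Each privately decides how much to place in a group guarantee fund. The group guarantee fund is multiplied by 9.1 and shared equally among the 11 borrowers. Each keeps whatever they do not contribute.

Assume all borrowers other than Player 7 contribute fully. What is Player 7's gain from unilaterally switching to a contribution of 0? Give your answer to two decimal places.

Switching from a contribution of 10 to 0 lets Player 7 keep an extra 10 dollars, but lowers the group guarantee fund by 10, which costs Player 7 their own share of that drop: 9.1/11 × 10 = 8.27.
Net gain = 10 − 8.27 = 1.73. The private return per contributed unit (0.8273) is below 1, so free-riding is indeed the best response regardless of what the others do.

1.73 dollars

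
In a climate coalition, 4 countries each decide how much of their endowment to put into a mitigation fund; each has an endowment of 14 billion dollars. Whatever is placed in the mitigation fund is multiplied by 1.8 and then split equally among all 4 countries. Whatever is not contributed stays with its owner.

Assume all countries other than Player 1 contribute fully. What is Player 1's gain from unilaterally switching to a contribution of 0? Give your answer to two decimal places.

Switching from a contribution of 14 to 0 lets Player 1 keep an extra 14 billion dollars, but lowers the mitigation fund by 14, which costs Player 1 their own share of that drop: 1.8/4 × 14 = 6.30.
Net gain = 14 − 6.30 = 7.70. The private return per contributed unit (0.4500) is below 1, so free-riding is indeed the best response regardless of what the others do.

7.70 billion dollars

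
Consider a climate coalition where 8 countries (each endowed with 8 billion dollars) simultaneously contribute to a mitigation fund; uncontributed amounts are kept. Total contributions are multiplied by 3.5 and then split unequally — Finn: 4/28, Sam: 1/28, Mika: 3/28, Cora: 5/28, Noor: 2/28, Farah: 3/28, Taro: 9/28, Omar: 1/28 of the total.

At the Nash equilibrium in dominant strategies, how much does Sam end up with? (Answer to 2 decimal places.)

9.00 billion dollars

Player j's private return per contributed unit is 3.5 × (j's share). Contributing is weakly dominant for j when that share is at least 1/3.5 = 0.2857, and contributing 0 is dominant otherwise.
The only share above 0.2857 is Taro's 9/28, contributing 8; the remaining 7 contribute 0. Total contributed: 8.
Sam keeps 8 and receives 3.5 × 8 × 1/28 = 1.00 from the mitigation fund, for a payoff of 9.00.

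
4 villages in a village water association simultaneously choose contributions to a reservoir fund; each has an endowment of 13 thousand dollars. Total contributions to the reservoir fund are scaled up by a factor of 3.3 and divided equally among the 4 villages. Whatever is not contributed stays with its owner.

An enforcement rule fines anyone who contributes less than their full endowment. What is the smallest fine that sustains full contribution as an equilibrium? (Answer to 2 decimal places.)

Given the others contribute fully, the best deviation is to contribute 0 (any partial contribution still incurs the fine and gives up units whose private return 0.8250 is below 1).
Deviating from 13 to 0 saves 13 thousand dollars but forfeits the deviator's share of the drop in the reservoir fund: 3.3/4 × 13 = 10.72.
So the deviation gain is 13 − 10.72 = 2.28, and the fine must be at least 2.28 thousand dollars to wipe it out.

2.28 thousand dollars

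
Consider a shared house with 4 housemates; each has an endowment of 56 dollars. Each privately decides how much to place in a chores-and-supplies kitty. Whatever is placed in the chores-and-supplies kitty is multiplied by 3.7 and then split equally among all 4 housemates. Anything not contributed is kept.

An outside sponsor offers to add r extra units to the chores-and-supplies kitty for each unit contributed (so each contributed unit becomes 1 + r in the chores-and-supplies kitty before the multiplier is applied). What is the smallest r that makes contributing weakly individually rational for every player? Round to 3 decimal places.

With matching at rate r, one contributed unit becomes (1 + r) in the chores-and-supplies kitty and returns 3.7 × (1 + r) / 4 to the contributor.
Setting this equal to 1: 1 + r = 4/3.7 = 1.0811.
So the minimum matching rate is r = 1.0811 − 1 = 0.081.

0.081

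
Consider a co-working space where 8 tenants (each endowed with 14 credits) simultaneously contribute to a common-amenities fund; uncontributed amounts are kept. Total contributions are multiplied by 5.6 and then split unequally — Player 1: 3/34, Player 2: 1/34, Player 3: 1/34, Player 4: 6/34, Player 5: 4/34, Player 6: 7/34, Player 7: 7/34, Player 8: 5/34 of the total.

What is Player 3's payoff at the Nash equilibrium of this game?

A player with share s gets back 5.6·s per unit contributed, so full contribution is dominant for anyone with s > 1/5.6 = 0.1786 and zero contribution is dominant for anyone below.
The shares above 0.1786 belong to Player 6 and Player 7, contributing 14 each; the remaining 6 contribute 0. Total contributed: 28.
Player 3 keeps 14 and receives 5.6 × 28 × 1/34 = 4.61 from the common-amenities fund, for a payoff of 18.61.

18.61 credits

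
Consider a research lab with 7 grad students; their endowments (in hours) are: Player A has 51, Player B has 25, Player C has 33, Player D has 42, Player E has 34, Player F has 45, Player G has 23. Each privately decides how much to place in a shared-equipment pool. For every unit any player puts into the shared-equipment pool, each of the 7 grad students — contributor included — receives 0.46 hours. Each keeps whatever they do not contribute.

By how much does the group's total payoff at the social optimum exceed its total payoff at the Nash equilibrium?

561.66 hours

The private return per contributed unit is 0.46 < 1 for everyone, so the Nash equilibrium is zero contribution and the group total is Σ E_j = 51 + 25 + 33 + 42 + 34 + 45 + 23 = 253.
Each contributed unit returns 3.220 to the group, so the social optimum is full contribution by everyone: group total = 3.220 × 253 = 814.66.
Efficiency loss = (3.220 − 1) × 253 = 561.66.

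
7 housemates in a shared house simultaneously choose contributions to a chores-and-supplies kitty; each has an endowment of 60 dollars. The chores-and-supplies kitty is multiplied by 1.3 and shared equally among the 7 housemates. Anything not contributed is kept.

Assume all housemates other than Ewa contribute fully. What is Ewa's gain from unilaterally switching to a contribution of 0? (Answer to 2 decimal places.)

Switching from a contribution of 60 to 0 lets Ewa keep an extra 60 dollars, but lowers the chores-and-supplies kitty by 60, which costs Ewa their own share of that drop: 1.3/7 × 60 = 11.14.
Net gain = 60 − 11.14 = 48.86. The private return per contributed unit (0.1857) is below 1, so free-riding is indeed the best response regardless of what the others do.

48.86 dollars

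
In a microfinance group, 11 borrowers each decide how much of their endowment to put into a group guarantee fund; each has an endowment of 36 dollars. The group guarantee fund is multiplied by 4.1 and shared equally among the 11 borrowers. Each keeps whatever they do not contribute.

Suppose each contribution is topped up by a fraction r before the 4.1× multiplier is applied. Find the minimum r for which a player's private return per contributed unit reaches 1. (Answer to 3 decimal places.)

1.683

With matching at rate r, one contributed unit becomes (1 + r) in the group guarantee fund and returns 4.1 × (1 + r) / 11 to the contributor.
Setting this equal to 1: 1 + r = 11/4.1 = 2.6829.
So the minimum matching rate is r = 2.6829 − 1 = 1.683.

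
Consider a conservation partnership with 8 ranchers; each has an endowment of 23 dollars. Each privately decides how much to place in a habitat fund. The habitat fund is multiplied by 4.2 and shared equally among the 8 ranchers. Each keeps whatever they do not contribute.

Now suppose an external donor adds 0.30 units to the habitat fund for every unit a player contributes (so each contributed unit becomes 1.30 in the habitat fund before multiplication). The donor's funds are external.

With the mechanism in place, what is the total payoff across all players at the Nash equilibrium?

184.00 dollars

The effective private return is 4.2 × 1.30 / 8 = 0.6825, which is still under 1, so the mechanism doesn't change anyone's dominant strategy: zero contribution.
Everyone keeps their endowment and the group total is 8 × 23 = 184.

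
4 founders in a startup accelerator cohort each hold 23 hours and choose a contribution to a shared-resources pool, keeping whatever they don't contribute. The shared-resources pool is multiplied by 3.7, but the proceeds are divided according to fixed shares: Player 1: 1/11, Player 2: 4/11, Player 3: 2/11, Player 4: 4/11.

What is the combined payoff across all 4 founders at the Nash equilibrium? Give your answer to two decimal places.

216.20 hours

Player j's private return per contributed unit is 3.7 × (j's share). Contributing is weakly dominant for j when that share is at least 1/3.7 = 0.2703, and contributing 0 is dominant otherwise.
Player 2 and Player 4 are above the threshold, contributing 23 each; the remaining 2 contribute 0. Total contributed: 46.
The shared-resources pool pays out 3.7 × 46 = 170.20 in total (split across the unequal shares, but the aggregate is all that matters for the group sum).
The 2 free-riders keep 23 each, adding 46. Group total = 46 + 170.20 = 216.20.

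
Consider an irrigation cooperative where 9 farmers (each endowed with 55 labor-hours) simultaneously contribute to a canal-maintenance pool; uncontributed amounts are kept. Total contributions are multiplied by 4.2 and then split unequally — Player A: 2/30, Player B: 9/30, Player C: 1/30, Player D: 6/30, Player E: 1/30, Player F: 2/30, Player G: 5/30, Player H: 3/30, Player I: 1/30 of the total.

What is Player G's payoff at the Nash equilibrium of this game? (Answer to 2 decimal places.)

Each unit j contributes comes back to j as 4.2 × (j's share), so j prefers to contribute only if that share exceeds 1/4.2 = 0.2381; otherwise keeping the unit dominates.
The only share above 0.2381 is Player B's 9/30, contributing 55; the remaining 8 contribute 0. Total contributed: 55.
Player G keeps 55 and receives 4.2 × 55 × 5/30 = 38.50 from the canal-maintenance pool, for a payoff of 93.50.

93.50 labor-hours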